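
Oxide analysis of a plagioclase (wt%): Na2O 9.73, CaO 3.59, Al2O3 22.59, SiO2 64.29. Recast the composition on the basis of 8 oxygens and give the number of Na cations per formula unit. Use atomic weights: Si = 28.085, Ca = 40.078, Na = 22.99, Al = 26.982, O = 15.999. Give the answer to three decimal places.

Na2O (M=61.979): mol = 0.15699; Na = 0.31398, O = 0.15699.
CaO (M=56.077): mol = 0.06402; Ca = 0.06402, O = 0.06402.
Al2O3 (M=101.961): mol = 0.22156; Al = 0.44312, O = 0.66468.
SiO2 (M=60.083): mol = 1.07002; Si = 1.07002, O = 2.14004.
ΣO = 3.02573; factor = 8/ΣO = 2.64399.
Na apfu = 0.31398 × 2.64399 = 0.830.

0.830 Na apfu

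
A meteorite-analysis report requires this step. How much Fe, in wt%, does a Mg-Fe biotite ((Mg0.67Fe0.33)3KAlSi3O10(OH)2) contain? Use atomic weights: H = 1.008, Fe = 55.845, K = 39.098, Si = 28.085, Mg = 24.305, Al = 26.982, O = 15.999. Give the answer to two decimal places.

Formula mass = 2.01×24.305 + 0.99×55.845 + 1×39.098 + 1×26.982 + 3×28.085 + 12×15.999 + 2×1.008 = 448.479 g/mol, of which 55.287 g is Fe.
So Fe makes up 55.287/448.479 = 0.1233 of the mass, i.e. 12.33%.

12.33 wt%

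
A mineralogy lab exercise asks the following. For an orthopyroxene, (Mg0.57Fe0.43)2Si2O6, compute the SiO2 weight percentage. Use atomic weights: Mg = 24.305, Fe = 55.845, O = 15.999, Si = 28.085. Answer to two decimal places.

52.73 wt%

M((Mg0.57Fe0.43)2Si2O6) = 227.898 g/mol; M(SiO2) = 60.083 g/mol.
Moles SiO2 per formula unit = 2 Si ÷ 1 = 2.0000.
SiO2 fraction = (2.0000 × 60.083) / 227.898 = 120.166/227.898 = 0.5273.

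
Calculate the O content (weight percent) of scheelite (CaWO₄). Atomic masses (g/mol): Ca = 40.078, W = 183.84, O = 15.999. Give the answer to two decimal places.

Formula mass = 1×40.078 + 1×183.84 + 4×15.999 = 287.914 g/mol, of which 63.996 g is O.
So O makes up 63.996/287.914 = 0.2223 of the mass, i.e. 22.23%.

22.23 weight percent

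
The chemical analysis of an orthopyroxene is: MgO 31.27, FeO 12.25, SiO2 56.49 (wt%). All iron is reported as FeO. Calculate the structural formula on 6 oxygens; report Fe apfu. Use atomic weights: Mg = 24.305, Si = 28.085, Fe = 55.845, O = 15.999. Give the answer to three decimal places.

MgO (M=40.304): mol = 0.77585; Mg = 0.77585, O = 0.77585.
FeO (M=71.844): mol = 0.17051; Fe = 0.17051, O = 0.17051.
SiO2 (M=60.083): mol = 0.94020; Si = 0.94020, O = 1.88040.
ΣO = 2.82676; factor = 6/ΣO = 2.12257.
Fe apfu = 0.17051 × 2.12257 = 0.362.

0.362 Fe apfu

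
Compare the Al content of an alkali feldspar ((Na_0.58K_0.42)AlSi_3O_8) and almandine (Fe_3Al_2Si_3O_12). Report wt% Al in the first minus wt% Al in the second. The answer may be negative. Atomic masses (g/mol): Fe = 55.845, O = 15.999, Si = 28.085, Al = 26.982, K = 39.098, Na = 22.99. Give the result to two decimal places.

First mineral: 26.982 g Al in 268.984 g formula = 10.03 wt% Al.
Second mineral: 53.964 g Al in 497.742 g formula = 10.84 wt% Al.
10.03% − 10.84% gives a difference of -0.81 percentage points.

-0.81 percentage points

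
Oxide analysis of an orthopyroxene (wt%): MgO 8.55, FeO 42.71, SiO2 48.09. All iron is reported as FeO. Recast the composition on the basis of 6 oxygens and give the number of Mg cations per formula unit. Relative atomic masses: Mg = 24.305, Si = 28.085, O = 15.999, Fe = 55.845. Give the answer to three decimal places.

0.529 Mg apfu

8.55 wt% MgO ÷ 40.304 g/mol = 0.21214 mol, giving 0.21214 Mg and 0.21214 O.
42.71 wt% FeO ÷ 71.844 g/mol = 0.59448 mol, giving 0.59448 Fe and 0.59448 O.
48.09 wt% SiO2 ÷ 60.083 g/mol = 0.80039 mol, giving 0.80039 Si and 1.60078 O.
Oxygen sums to 2.40740; scaling by 6/2.40740 = 2.49232 puts the formula on 6 O.
Mg: 0.21214 × 2.49232 = 0.529 atoms per formula unit.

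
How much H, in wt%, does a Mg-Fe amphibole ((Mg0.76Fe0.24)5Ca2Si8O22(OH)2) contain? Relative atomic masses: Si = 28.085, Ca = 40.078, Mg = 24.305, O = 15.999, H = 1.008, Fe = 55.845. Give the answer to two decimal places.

M((Mg0.76Fe0.24)5Ca2Si8O22(OH)2) = 850.201 g/mol.
H contributes 2 × 1.008 = 2.016 g per mole.
2.016/850.201 = 0.0024 → 0.24%.

0.24 wt%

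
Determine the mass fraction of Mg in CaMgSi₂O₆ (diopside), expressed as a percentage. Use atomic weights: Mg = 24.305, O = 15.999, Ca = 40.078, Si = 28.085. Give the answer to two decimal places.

11.22 wt%

Molar mass of CaMgSi₂O₆: 1·40.078 + 1·24.305 + 2·28.085 + 6·15.999 = 216.547 g/mol.
Mass of Mg per formula unit: 1 × 24.305 = 24.305 g.
Weight fraction Mg = 24.305 / 216.547 = 0.1122.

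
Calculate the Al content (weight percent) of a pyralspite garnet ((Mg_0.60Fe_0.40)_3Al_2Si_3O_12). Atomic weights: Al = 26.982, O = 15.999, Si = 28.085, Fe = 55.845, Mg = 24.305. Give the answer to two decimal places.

M((Mg_0.60Fe_0.40)_3Al_2Si_3O_12) = 440.970 g/mol.
Al contributes 2 × 26.982 = 53.964 g per mole.
53.964/440.970 = 0.1224 → 12.24%.

12.24 weight percent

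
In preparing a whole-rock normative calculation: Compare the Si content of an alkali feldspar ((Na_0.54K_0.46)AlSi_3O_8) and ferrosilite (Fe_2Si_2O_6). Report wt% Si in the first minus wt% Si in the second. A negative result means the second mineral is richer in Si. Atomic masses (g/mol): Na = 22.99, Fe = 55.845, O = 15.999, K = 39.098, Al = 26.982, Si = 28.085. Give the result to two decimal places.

9.96 percentage points

First mineral: 84.255 g Si in 269.629 g formula = 31.25 wt% Si.
Second mineral: 56.170 g Si in 263.854 g formula = 21.29 wt% Si.
31.25% − 21.29% gives a difference of 9.96 percentage points.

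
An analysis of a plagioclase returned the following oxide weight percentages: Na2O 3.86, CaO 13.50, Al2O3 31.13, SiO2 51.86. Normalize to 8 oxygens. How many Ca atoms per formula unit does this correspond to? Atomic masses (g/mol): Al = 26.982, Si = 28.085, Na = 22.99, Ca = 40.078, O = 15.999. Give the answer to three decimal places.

0.654 Ca apfu

3.86 wt% Na2O ÷ 61.979 g/mol = 0.06228 mol, giving 0.12456 Na and 0.06228 O.
13.50 wt% CaO ÷ 56.077 g/mol = 0.24074 mol, giving 0.24074 Ca and 0.24074 O.
31.13 wt% Al2O3 ÷ 101.961 g/mol = 0.30531 mol, giving 0.61062 Al and 0.91593 O.
51.86 wt% SiO2 ÷ 60.083 g/mol = 0.86314 mol, giving 0.86314 Si and 1.72628 O.
Oxygen sums to 2.94523; scaling by 8/2.94523 = 2.71626 puts the formula on 8 O.
Ca: 0.24074 × 2.71626 = 0.654 atoms per formula unit.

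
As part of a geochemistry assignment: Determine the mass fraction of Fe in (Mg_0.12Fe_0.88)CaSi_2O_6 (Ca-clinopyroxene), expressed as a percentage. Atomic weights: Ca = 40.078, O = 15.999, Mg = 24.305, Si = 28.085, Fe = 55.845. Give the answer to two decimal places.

20.12 mass %

Molar mass of (Mg_0.12Fe_0.88)CaSi_2O_6: 0.12*24.305 + 0.88*55.845 + 1*40.078 + 2*28.085 + 6*15.999 = 244.302 g/mol.
Mass of Fe per formula unit: 0.88 × 55.845 = 49.144 g.
Weight fraction Fe = 49.144 / 244.302 = 0.2012.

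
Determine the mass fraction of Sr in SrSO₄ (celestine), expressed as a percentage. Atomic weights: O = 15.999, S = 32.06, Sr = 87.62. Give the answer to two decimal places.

Formula mass = 1×87.62 + 1×32.06 + 4×15.999 = 183.676 g/mol, of which 87.620 g is Sr.
So Sr makes up 87.620/183.676 = 0.4770 of the mass, i.e. 47.70%.

47.70 wt%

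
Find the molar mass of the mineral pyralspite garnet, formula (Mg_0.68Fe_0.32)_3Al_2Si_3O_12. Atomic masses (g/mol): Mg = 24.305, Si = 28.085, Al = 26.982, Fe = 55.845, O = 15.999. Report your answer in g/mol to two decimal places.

433.40 g/mol

M = 2.04(24.305) + 0.96(55.845) + 2(26.982) + 3(28.085) + 12(15.999)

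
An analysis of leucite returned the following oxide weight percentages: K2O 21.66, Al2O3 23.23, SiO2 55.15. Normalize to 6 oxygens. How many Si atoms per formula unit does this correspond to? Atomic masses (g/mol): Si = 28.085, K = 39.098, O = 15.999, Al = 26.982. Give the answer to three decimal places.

K2O (M=94.195): mol = 0.22995; K = 0.45990, O = 0.22995.
Al2O3 (M=101.961): mol = 0.22783; Al = 0.45566, O = 0.68349.
SiO2 (M=60.083): mol = 0.91790; Si = 0.91790, O = 1.83580.
ΣO = 2.74924; factor = 6/ΣO = 2.18242.
Si apfu = 0.91790 × 2.18242 = 2.003.

2.003 Si apfu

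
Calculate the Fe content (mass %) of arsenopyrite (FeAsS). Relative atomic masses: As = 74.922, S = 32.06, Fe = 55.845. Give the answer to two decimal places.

M(FeAsS) = 162.827 g/mol.
Fe contributes 1 × 55.845 = 55.845 g per mole.
55.845/162.827 = 0.3430 → 34.30%.

34.30 mass %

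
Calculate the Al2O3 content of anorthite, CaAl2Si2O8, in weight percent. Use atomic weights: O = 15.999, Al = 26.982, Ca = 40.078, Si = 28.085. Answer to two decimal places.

36.65 wt%

M(CaAl2Si2O8) = 278.204 g/mol; M(Al2O3) = 101.961 g/mol.
Moles Al2O3 per formula unit = 2 Al ÷ 2 = 1.0000.
Al2O3 fraction = (1.0000 × 101.961) / 278.204 = 101.961/278.204 = 0.3665.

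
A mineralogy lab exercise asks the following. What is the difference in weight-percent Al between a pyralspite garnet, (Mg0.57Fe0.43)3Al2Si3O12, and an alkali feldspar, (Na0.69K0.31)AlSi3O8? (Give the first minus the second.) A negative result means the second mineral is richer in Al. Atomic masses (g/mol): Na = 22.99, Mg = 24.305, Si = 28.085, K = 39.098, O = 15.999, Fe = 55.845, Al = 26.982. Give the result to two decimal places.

First mineral: 53.964 g Al in 443.809 g formula = 12.16 wt% Al.
Second mineral: 26.982 g Al in 267.212 g formula = 10.10 wt% Al.
12.16% − 10.10% gives a difference of 2.06 percentage points.

2.06 percentage points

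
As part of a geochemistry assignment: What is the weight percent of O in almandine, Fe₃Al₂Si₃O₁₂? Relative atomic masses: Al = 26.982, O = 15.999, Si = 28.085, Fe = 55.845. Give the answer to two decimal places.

Formula mass = 3·55.845 + 2·26.982 + 3·28.085 + 12·15.999 = 497.742 g/mol, of which 191.988 g is O.
So O makes up 191.988/497.742 = 0.3857 of the mass, i.e. 38.57%.

38.57 weight percent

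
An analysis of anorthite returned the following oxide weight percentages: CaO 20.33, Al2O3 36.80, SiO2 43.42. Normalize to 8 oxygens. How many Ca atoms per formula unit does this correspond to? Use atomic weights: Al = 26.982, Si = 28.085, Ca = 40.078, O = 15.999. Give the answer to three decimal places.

1.003 Ca apfu

20.33 wt% CaO ÷ 56.077 g/mol = 0.36254 mol, giving 0.36254 Ca and 0.36254 O.
36.80 wt% Al2O3 ÷ 101.961 g/mol = 0.36092 mol, giving 0.72184 Al and 1.08276 O.
43.42 wt% SiO2 ÷ 60.083 g/mol = 0.72267 mol, giving 0.72267 Si and 1.44534 O.
Oxygen sums to 2.89064; scaling by 8/2.89064 = 2.76755 puts the formula on 8 O.
Ca: 0.36254 × 2.76755 = 1.003 atoms per formula unit.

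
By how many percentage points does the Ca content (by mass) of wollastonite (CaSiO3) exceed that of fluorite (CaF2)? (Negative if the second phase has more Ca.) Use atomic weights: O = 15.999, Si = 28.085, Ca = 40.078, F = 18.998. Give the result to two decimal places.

-16.83 percentage points

M(CaSiO3) = 116.160 g/mol, so wt% Ca = 40.078/116.160 × 100 = 34.50%.
M(CaF2) = 78.074 g/mol, so wt% Ca = 40.078/78.074 × 100 = 51.33%.
34.50 − 51.33 = -16.83 pp.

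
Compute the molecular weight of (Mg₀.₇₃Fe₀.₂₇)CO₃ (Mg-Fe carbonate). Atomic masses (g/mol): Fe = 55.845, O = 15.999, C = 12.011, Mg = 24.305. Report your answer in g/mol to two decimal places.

92.83 g/mol

M = 0.73·24.305 + 0.27·55.845 + 1·12.011 + 3·15.999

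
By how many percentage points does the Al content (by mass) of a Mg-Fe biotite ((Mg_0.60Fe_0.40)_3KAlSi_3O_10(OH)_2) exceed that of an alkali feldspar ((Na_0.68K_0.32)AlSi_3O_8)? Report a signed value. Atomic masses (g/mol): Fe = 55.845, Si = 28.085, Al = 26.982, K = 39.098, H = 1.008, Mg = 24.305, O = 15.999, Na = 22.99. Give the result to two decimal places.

-4.16 percentage points

Al in (Mg_0.60Fe_0.40)_3KAlSi_3O_10(OH)_2: molar mass 455.102 g/mol; 1×26.982 = 26.982 g → 5.93 wt%.
Al in (Na_0.68K_0.32)AlSi_3O_8: molar mass 267.374 g/mol; 1×26.982 = 26.982 g → 10.09 wt%.
Difference = 5.93 − 10.09 = -4.16 percentage points.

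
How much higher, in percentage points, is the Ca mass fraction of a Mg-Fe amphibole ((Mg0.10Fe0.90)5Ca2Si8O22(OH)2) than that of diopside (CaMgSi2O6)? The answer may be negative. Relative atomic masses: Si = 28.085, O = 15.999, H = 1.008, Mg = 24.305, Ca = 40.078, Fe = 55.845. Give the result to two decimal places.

-10.11 percentage points

First mineral: 80.156 g Ca in 954.283 g formula = 8.40 wt% Ca.
Second mineral: 40.078 g Ca in 216.547 g formula = 18.51 wt% Ca.
8.40% − 18.51% gives a difference of -10.11 percentage points.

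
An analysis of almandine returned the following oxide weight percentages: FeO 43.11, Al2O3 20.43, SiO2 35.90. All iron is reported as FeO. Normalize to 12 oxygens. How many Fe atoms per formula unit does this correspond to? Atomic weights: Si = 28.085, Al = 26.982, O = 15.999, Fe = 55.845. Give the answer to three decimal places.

FeO: 43.11/71.844 = 0.60005 mol → 0.60005 mol Fe, 0.60005 mol O.
Al2O3: 20.43/101.961 = 0.20037 mol → 0.40074 mol Al, 0.60111 mol O.
SiO2: 35.90/60.083 = 0.59751 mol → 0.59751 mol Si, 1.19502 mol O.
Total oxygen = 2.39618 mol. Normalization factor = 12/2.39618 = 5.00797.
Fe per 12 O = 0.60005 × 5.00797 = 3.005.

3.005 Fe apfu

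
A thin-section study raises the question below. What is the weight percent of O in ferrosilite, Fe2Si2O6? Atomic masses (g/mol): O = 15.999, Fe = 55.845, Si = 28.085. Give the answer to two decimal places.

36.38 weight percent

Formula mass = 2*55.845 + 2*28.085 + 6*15.999 = 263.854 g/mol, of which 95.994 g is O.
So O makes up 95.994/263.854 = 0.3638 of the mass, i.e. 36.38%.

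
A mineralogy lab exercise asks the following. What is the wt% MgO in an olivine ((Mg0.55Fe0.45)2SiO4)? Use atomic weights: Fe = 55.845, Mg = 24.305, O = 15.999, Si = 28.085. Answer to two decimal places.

M((Mg0.55Fe0.45)2SiO4) = 169.077 g/mol; M(MgO) = 40.304 g/mol.
Moles MgO per formula unit = 1.10 Mg ÷ 1 = 1.1000.
MgO fraction = (1.1000 × 40.304) / 169.077 = 44.334/169.077 = 0.2622.

26.22 wt%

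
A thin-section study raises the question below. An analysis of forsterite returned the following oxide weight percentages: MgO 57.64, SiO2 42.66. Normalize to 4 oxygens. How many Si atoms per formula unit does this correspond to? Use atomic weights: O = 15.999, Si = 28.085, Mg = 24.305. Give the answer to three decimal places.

0.996 Si apfu

MgO (M=40.304): mol = 1.43013; Mg = 1.43013, O = 1.43013.
SiO2 (M=60.083): mol = 0.71002; Si = 0.71002, O = 1.42004.
ΣO = 2.85017; factor = 4/ΣO = 1.40343.
Si apfu = 0.71002 × 1.40343 = 0.996.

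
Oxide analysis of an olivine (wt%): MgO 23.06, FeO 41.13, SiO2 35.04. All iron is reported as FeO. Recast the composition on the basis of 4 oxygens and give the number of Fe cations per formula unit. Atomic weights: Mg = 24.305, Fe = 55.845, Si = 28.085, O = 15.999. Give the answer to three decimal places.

0.991 Fe apfu

MgO: 23.06/40.304 = 0.57215 mol → 0.57215 mol Mg, 0.57215 mol O.
FeO: 41.13/71.844 = 0.57249 mol → 0.57249 mol Fe, 0.57249 mol O.
SiO2: 35.04/60.083 = 0.58319 mol → 0.58319 mol Si, 1.16638 mol O.
Total oxygen = 2.31102 mol. Normalization factor = 4/2.31102 = 1.73084.
Fe per 4 O = 0.57249 × 1.73084 = 0.991.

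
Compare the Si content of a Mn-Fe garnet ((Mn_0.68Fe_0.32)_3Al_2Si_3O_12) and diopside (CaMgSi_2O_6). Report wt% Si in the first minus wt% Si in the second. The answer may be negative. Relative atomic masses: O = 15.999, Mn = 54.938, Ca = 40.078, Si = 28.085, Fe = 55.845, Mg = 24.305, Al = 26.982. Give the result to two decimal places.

-8.95 percentage points

First mineral: 84.255 g Si in 495.892 g formula = 16.99 wt% Si.
Second mineral: 56.170 g Si in 216.547 g formula = 25.94 wt% Si.
16.99% − 25.94% gives a difference of -8.95 percentage points.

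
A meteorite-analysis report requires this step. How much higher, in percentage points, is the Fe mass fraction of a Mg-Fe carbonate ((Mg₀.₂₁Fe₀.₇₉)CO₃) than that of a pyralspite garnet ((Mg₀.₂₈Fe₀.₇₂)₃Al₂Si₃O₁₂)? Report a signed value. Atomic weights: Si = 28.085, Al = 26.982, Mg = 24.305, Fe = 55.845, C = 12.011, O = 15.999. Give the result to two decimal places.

M((Mg₀.₂₁Fe₀.₇₉)CO₃) = 109.230 g/mol, so wt% Fe = 44.118/109.230 × 100 = 40.39%.
M((Mg₀.₂₈Fe₀.₇₂)₃Al₂Si₃O₁₂) = 471.248 g/mol, so wt% Fe = 120.625/471.248 × 100 = 25.60%.
40.39 − 25.60 = 14.79 pp.

14.79 percentage points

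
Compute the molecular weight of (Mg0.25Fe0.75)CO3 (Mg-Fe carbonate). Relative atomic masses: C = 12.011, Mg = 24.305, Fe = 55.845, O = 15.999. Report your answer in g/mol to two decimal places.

107.97 g/mol

M = 0.25*24.305 + 0.75*55.845 + 1*12.011 + 3*15.999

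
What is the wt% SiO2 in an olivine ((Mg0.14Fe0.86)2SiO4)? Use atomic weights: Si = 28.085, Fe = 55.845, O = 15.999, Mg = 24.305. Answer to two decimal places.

Formula mass = 194.940 g/mol.
1 Si → 1.0000 mol SiO2 per formula unit; M(SiO2) = 60.083, so SiO2 mass = 60.083 g.
60.083/194.940 × 100 = 30.82 wt%.

30.82 wt%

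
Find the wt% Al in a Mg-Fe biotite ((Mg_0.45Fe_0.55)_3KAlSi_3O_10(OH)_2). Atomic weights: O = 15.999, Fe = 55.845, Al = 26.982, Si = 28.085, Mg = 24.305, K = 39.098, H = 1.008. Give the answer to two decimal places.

Molar mass of (Mg_0.45Fe_0.55)_3KAlSi_3O_10(OH)_2: 1.35*24.305 + 1.65*55.845 + 1*39.098 + 1*26.982 + 3*28.085 + 12*15.999 + 2*1.008 = 469.295 g/mol.
Mass of Al per formula unit: 1 × 26.982 = 26.982 g.
Weight fraction Al = 26.982 / 469.295 = 0.0575.

5.75 mass %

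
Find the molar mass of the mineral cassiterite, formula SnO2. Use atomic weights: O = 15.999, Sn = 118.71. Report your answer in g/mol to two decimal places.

150.71 g/mol

M = 1(118.71) + 2(15.999)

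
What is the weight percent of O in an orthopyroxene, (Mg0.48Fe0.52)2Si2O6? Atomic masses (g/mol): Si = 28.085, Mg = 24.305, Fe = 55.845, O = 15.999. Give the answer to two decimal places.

41.10 wt%

Molar mass of (Mg0.48Fe0.52)2Si2O6: 0.96*24.305 + 1.04*55.845 + 2*28.085 + 6*15.999 = 233.576 g/mol.
Mass of O per formula unit: 6 × 15.999 = 95.994 g.
Weight fraction O = 95.994 / 233.576 = 0.4110.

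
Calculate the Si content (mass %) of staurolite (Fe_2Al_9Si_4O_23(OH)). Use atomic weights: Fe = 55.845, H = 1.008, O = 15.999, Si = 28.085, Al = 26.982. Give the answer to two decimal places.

13.19 mass %

M(Fe_2Al_9Si_4O_23(OH)) = 851.852 g/mol.
Si contributes 4 × 28.085 = 112.340 g per mole.
112.340/851.852 = 0.1319 → 13.19%.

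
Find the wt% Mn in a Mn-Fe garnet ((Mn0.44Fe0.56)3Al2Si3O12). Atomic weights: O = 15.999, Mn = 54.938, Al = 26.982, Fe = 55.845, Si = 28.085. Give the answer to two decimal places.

Molar mass of (Mn0.44Fe0.56)3Al2Si3O12: 1.32*54.938 + 1.68*55.845 + 2*26.982 + 3*28.085 + 12*15.999 = 496.545 g/mol.
Mass of Mn per formula unit: 1.32 × 54.938 = 72.518 g.
Weight fraction Mn = 72.518 / 496.545 = 0.1460.

14.60 wt%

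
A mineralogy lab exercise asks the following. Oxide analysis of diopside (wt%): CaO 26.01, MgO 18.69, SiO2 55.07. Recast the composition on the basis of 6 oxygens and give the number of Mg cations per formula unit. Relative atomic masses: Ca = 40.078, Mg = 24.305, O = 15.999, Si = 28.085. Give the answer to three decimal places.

26.01 wt% CaO ÷ 56.077 g/mol = 0.46383 mol, giving 0.46383 Ca and 0.46383 O.
18.69 wt% MgO ÷ 40.304 g/mol = 0.46373 mol, giving 0.46373 Mg and 0.46373 O.
55.07 wt% SiO2 ÷ 60.083 g/mol = 0.91657 mol, giving 0.91657 Si and 1.83314 O.
Oxygen sums to 2.76070; scaling by 6/2.76070 = 2.17336 puts the formula on 6 O.
Mg: 0.46373 × 2.17336 = 1.008 atoms per formula unit.

1.008 Mg apfu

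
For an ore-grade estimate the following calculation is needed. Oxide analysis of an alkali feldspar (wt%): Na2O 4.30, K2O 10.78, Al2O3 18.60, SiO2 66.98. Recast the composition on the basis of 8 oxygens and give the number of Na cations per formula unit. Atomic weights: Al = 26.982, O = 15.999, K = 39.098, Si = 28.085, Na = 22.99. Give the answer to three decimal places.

0.375 Na apfu

Na2O: 4.30/61.979 = 0.06938 mol → 0.13876 mol Na, 0.06938 mol O.
K2O: 10.78/94.195 = 0.11444 mol → 0.22888 mol K, 0.11444 mol O.
Al2O3: 18.60/101.961 = 0.18242 mol → 0.36484 mol Al, 0.54726 mol O.
SiO2: 66.98/60.083 = 1.11479 mol → 1.11479 mol Si, 2.22958 mol O.
Total oxygen = 2.96066 mol. Normalization factor = 8/2.96066 = 2.70210.
Na per 8 O = 0.13876 × 2.70210 = 0.375.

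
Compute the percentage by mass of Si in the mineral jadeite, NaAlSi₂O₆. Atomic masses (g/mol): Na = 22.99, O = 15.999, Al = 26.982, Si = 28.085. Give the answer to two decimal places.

27.79 wt%

Formula mass = 1*22.99 + 1*26.982 + 2*28.085 + 6*15.999 = 202.136 g/mol, of which 56.170 g is Si.
So Si makes up 56.170/202.136 = 0.2779 of the mass, i.e. 27.79%.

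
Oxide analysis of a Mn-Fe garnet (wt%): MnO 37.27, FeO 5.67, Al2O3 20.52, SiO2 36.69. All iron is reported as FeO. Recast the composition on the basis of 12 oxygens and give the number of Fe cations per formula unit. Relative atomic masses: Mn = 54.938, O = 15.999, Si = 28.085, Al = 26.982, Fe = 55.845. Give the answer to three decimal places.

0.390 Fe apfu

MnO: 37.27/70.937 = 0.52540 mol → 0.52540 mol Mn, 0.52540 mol O.
FeO: 5.67/71.844 = 0.07892 mol → 0.07892 mol Fe, 0.07892 mol O.
Al2O3: 20.52/101.961 = 0.20125 mol → 0.40250 mol Al, 0.60375 mol O.
SiO2: 36.69/60.083 = 0.61066 mol → 0.61066 mol Si, 1.22132 mol O.
Total oxygen = 2.42939 mol. Normalization factor = 12/2.42939 = 4.93951.
Fe per 12 O = 0.07892 × 4.93951 = 0.390.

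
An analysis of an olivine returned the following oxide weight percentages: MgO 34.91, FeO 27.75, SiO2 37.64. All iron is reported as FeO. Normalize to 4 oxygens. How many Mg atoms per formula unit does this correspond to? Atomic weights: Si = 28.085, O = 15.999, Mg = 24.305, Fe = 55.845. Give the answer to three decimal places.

1.383 Mg apfu

34.91 wt% MgO ÷ 40.304 g/mol = 0.86617 mol, giving 0.86617 Mg and 0.86617 O.
27.75 wt% FeO ÷ 71.844 g/mol = 0.38625 mol, giving 0.38625 Fe and 0.38625 O.
37.64 wt% SiO2 ÷ 60.083 g/mol = 0.62647 mol, giving 0.62647 Si and 1.25294 O.
Oxygen sums to 2.50536; scaling by 4/2.50536 = 1.59658 puts the formula on 4 O.
Mg: 0.86617 × 1.59658 = 1.383 atoms per formula unit.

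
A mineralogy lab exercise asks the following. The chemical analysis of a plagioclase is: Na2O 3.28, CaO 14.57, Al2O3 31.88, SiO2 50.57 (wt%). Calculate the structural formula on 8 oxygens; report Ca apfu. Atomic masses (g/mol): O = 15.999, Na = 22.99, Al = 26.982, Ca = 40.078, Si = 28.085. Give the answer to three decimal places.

3.28 wt% Na2O ÷ 61.979 g/mol = 0.05292 mol, giving 0.10584 Na and 0.05292 O.
14.57 wt% CaO ÷ 56.077 g/mol = 0.25982 mol, giving 0.25982 Ca and 0.25982 O.
31.88 wt% Al2O3 ÷ 101.961 g/mol = 0.31267 mol, giving 0.62534 Al and 0.93801 O.
50.57 wt% SiO2 ÷ 60.083 g/mol = 0.84167 mol, giving 0.84167 Si and 1.68334 O.
Oxygen sums to 2.93409; scaling by 8/2.93409 = 2.72657 puts the formula on 8 O.
Ca: 0.25982 × 2.72657 = 0.708 atoms per formula unit.

0.708 Ca apfu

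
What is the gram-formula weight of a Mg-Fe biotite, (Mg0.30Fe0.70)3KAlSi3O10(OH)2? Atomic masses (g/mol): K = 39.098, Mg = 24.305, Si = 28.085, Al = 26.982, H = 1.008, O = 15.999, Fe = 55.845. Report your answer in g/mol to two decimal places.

483.49 g/mol

M = 0.90·24.305 + 2.10·55.845 + 1·39.098 + 1·26.982 + 3·28.085 + 12·15.999 + 2·1.008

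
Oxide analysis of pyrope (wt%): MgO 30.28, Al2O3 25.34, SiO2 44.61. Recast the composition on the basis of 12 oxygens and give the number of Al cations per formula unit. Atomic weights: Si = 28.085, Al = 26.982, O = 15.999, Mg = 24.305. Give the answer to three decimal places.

2.000 Al apfu

MgO: 30.28/40.304 = 0.75129 mol → 0.75129 mol Mg, 0.75129 mol O.
Al2O3: 25.34/101.961 = 0.24853 mol → 0.49706 mol Al, 0.74559 mol O.
SiO2: 44.61/60.083 = 0.74247 mol → 0.74247 mol Si, 1.48494 mol O.
Total oxygen = 2.98182 mol. Normalization factor = 12/2.98182 = 4.02439.
Al per 12 O = 0.49706 × 4.02439 = 2.000.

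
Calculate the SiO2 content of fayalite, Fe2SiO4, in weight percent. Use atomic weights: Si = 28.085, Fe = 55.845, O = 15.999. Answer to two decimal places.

29.49 wt%

M(Fe2SiO4) = 203.771 g/mol; M(SiO2) = 60.083 g/mol.
Moles SiO2 per formula unit = 1 Si ÷ 1 = 1.0000.
SiO2 fraction = (1.0000 × 60.083) / 203.771 = 60.083/203.771 = 0.2949.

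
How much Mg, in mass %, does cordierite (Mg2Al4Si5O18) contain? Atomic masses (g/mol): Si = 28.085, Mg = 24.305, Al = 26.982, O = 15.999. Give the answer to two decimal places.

M(Mg2Al4Si5O18) = 584.945 g/mol.
Mg contributes 2 × 24.305 = 48.610 g per mole.
48.610/584.945 = 0.0831 → 8.31%.

8.31 mass %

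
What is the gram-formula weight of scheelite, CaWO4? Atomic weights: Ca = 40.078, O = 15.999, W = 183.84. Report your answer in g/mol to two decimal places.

287.91 g/mol

The formula mass is the sum 1*40.078 + 1*183.84 + 4*15.999.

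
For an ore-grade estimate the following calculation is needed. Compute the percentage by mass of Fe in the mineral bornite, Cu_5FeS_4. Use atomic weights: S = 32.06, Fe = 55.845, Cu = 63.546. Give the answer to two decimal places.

Molar mass of Cu_5FeS_4: 5×63.546 + 1×55.845 + 4×32.06 = 501.815 g/mol.
Mass of Fe per formula unit: 1 × 55.845 = 55.845 g.
Weight fraction Fe = 55.845 / 501.815 = 0.1113.

11.13 mass %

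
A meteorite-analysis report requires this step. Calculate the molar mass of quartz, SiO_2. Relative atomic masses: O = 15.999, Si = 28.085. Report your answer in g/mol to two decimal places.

60.08 g/mol

Si: 1 × 28.085 = 28.0850
O: 2 × 15.999 = 31.9980
Summing the contributions gives the formula mass.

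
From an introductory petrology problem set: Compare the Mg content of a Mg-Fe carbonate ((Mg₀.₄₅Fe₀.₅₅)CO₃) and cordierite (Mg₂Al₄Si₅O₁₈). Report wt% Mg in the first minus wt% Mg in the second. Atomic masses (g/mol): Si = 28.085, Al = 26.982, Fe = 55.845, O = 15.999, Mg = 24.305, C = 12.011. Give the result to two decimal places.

2.45 percentage points

Mg in (Mg₀.₄₅Fe₀.₅₅)CO₃: molar mass 101.660 g/mol; 0.45×24.305 = 10.937 g → 10.76 wt%.
Mg in Mg₂Al₄Si₅O₁₈: molar mass 584.945 g/mol; 2×24.305 = 48.610 g → 8.31 wt%.
Difference = 10.76 − 8.31 = 2.45 percentage points.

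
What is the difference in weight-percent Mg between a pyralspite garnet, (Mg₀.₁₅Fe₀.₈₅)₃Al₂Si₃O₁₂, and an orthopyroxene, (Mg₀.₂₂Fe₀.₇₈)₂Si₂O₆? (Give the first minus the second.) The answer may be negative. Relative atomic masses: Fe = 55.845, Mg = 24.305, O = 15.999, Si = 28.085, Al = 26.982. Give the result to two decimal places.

First mineral: 10.937 g Mg in 483.549 g formula = 2.26 wt% Mg.
Second mineral: 10.694 g Mg in 249.976 g formula = 4.28 wt% Mg.
2.26% − 4.28% gives a difference of -2.02 percentage points.

-2.02 percentage points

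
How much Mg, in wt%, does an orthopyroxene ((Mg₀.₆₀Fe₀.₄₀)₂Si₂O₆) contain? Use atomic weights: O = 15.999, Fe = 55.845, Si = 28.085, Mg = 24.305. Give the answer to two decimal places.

M((Mg₀.₆₀Fe₀.₄₀)₂Si₂O₆) = 226.006 g/mol.
Mg contributes 1.20 × 24.305 = 29.166 g per mole.
29.166/226.006 = 0.1290 → 12.90%.

12.90 wt%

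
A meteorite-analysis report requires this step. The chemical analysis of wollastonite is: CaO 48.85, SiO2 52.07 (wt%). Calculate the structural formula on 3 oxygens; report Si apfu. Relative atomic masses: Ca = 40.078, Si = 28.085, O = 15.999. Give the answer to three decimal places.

0.998 Si apfu

CaO (M=56.077): mol = 0.87112; Ca = 0.87112, O = 0.87112.
SiO2 (M=60.083): mol = 0.86663; Si = 0.86663, O = 1.73326.
ΣO = 2.60438; factor = 3/ΣO = 1.15191.
Si apfu = 0.86663 × 1.15191 = 0.998.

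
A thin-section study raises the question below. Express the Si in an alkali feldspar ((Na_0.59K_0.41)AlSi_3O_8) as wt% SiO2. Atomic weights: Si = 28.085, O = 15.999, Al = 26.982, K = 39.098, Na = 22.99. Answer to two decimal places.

67.05 wt%

M((Na_0.59K_0.41)AlSi_3O_8) = 268.823 g/mol; M(SiO2) = 60.083 g/mol.
Moles SiO2 per formula unit = 3 Si ÷ 1 = 3.0000.
SiO2 fraction = (3.0000 × 60.083) / 268.823 = 180.249/268.823 = 0.6705.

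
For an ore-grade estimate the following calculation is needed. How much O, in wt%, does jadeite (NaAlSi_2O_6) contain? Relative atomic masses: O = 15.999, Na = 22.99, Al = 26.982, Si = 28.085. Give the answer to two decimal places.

47.49 wt%

Molar mass of NaAlSi_2O_6: 1*22.99 + 1*26.982 + 2*28.085 + 6*15.999 = 202.136 g/mol.
Mass of O per formula unit: 6 × 15.999 = 95.994 g.
Weight fraction O = 95.994 / 202.136 = 0.4749.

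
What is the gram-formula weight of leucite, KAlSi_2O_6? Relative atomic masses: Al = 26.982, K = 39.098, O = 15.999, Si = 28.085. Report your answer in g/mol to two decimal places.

218.24 g/mol

K: 1 × 39.098 = 39.0980
Al: 1 × 26.982 = 26.9820
Si: 2 × 28.085 = 56.1700
O: 6 × 15.999 = 95.9940
Summing the contributions gives the formula mass.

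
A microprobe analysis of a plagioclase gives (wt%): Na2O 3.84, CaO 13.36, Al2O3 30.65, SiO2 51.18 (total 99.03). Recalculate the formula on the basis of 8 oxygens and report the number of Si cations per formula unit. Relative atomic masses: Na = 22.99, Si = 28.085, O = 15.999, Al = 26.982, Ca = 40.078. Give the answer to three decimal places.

Na2O (M=61.979): mol = 0.06196; Na = 0.12392, O = 0.06196.
CaO (M=56.077): mol = 0.23824; Ca = 0.23824, O = 0.23824.
Al2O3 (M=101.961): mol = 0.30061; Al = 0.60122, O = 0.90183.
SiO2 (M=60.083): mol = 0.85182; Si = 0.85182, O = 1.70364.
ΣO = 2.90567; factor = 8/ΣO = 2.75324.
Si apfu = 0.85182 × 2.75324 = 2.345.

2.345 Si apfu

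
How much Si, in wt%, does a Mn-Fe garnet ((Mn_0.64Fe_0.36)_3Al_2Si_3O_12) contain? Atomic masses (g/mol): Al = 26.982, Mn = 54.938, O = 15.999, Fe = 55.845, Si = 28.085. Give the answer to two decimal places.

Molar mass of (Mn_0.64Fe_0.36)_3Al_2Si_3O_12: 1.92*54.938 + 1.08*55.845 + 2*26.982 + 3*28.085 + 12*15.999 = 496.001 g/mol.
Mass of Si per formula unit: 3 × 28.085 = 84.255 g.
Weight fraction Si = 84.255 / 496.001 = 0.1699.

16.99 wt%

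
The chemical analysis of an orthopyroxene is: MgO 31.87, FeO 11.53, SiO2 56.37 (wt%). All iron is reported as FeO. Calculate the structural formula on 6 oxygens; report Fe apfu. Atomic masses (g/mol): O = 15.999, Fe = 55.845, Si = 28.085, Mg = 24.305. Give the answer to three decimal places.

0.341 Fe apfu

MgO: 31.87/40.304 = 0.79074 mol → 0.79074 mol Mg, 0.79074 mol O.
FeO: 11.53/71.844 = 0.16049 mol → 0.16049 mol Fe, 0.16049 mol O.
SiO2: 56.37/60.083 = 0.93820 mol → 0.93820 mol Si, 1.87640 mol O.
Total oxygen = 2.82763 mol. Normalization factor = 6/2.82763 = 2.12192.
Fe per 6 O = 0.16049 × 2.12192 = 0.341.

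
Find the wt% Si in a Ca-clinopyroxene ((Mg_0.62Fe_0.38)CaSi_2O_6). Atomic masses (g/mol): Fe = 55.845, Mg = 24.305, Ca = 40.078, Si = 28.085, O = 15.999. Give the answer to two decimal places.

Formula mass = 0.62*24.305 + 0.38*55.845 + 1*40.078 + 2*28.085 + 6*15.999 = 228.532 g/mol, of which 56.170 g is Si.
So Si makes up 56.170/228.532 = 0.2458 of the mass, i.e. 24.58%.

24.58 mass %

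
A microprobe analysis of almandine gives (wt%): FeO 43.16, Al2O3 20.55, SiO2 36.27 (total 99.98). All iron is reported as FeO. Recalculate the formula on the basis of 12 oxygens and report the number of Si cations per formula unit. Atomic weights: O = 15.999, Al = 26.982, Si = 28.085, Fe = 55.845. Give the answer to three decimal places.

43.16 wt% FeO ÷ 71.844 g/mol = 0.60075 mol, giving 0.60075 Fe and 0.60075 O.
20.55 wt% Al2O3 ÷ 101.961 g/mol = 0.20155 mol, giving 0.40310 Al and 0.60465 O.
36.27 wt% SiO2 ÷ 60.083 g/mol = 0.60366 mol, giving 0.60366 Si and 1.20732 O.
Oxygen sums to 2.41272; scaling by 12/2.41272 = 4.97364 puts the formula on 12 O.
Si: 0.60366 × 4.97364 = 3.002 atoms per formula unit.

3.002 Si apfu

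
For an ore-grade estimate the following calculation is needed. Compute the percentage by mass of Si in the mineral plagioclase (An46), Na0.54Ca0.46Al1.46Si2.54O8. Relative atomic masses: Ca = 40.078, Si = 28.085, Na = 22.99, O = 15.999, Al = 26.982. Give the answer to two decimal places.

M(Na0.54Ca0.46Al1.46Si2.54O8) = 269.572 g/mol.
Si contributes 2.54 × 28.085 = 71.336 g per mole.
71.336/269.572 = 0.2646 → 26.46%.

26.46 weight percent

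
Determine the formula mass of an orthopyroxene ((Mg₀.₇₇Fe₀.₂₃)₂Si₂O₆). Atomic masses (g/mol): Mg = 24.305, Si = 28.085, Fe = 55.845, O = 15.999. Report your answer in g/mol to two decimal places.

215.28 g/mol

Mg: 1.54 × 24.305 = 37.4297
Fe: 0.46 × 55.845 = 25.6887
Si: 2 × 28.085 = 56.1700
O: 6 × 15.999 = 95.9940
Summing the contributions gives the formula mass.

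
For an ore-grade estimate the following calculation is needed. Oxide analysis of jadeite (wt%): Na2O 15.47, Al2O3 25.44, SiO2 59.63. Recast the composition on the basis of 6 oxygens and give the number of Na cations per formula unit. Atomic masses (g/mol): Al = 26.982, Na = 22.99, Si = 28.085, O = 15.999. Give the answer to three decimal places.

Na2O: 15.47/61.979 = 0.24960 mol → 0.49920 mol Na, 0.24960 mol O.
Al2O3: 25.44/101.961 = 0.24951 mol → 0.49902 mol Al, 0.74853 mol O.
SiO2: 59.63/60.083 = 0.99246 mol → 0.99246 mol Si, 1.98492 mol O.
Total oxygen = 2.98305 mol. Normalization factor = 6/2.98305 = 2.01136.
Na per 6 O = 0.49920 × 2.01136 = 1.004.

1.004 Na apfu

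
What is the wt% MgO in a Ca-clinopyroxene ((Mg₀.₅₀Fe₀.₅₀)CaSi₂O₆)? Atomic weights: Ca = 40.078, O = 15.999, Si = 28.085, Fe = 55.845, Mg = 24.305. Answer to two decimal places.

8.67 wt%

Formula mass = 232.317 g/mol.
0.50 Mg → 0.5000 mol MgO per formula unit; M(MgO) = 40.304, so MgO mass = 20.152 g.
20.152/232.317 × 100 = 8.67 wt%.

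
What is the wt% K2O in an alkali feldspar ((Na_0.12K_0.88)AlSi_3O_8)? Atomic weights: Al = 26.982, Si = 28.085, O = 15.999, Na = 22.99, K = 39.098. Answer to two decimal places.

M((Na_0.12K_0.88)AlSi_3O_8) = 276.394 g/mol; M(K2O) = 94.195 g/mol.
Moles K2O per formula unit = 0.88 K ÷ 2 = 0.4400.
K2O fraction = (0.4400 × 94.195) / 276.394 = 41.446/276.394 = 0.1500.

15.00 wt%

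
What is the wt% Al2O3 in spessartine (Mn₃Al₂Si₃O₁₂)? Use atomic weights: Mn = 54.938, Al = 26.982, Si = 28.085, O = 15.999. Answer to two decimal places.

20.60 wt%

Formula mass = 495.021 g/mol.
2 Al → 1.0000 mol Al2O3 per formula unit; M(Al2O3) = 101.961, so Al2O3 mass = 101.961 g.
101.961/495.021 × 100 = 20.60 wt%.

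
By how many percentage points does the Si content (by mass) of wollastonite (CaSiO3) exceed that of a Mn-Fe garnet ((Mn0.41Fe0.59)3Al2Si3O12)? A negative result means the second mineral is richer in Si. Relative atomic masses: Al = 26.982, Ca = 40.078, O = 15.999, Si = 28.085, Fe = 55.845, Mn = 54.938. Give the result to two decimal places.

Si in CaSiO3: molar mass 116.160 g/mol; 1×28.085 = 28.085 g → 24.18 wt%.
Si in (Mn0.41Fe0.59)3Al2Si3O12: molar mass 496.626 g/mol; 3×28.085 = 84.255 g → 16.97 wt%.
Difference = 24.18 − 16.97 = 7.21 percentage points.

7.21 percentage points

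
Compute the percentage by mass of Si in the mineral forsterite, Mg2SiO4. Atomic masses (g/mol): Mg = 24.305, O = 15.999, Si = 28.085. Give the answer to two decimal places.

Molar mass of Mg2SiO4: 2*24.305 + 1*28.085 + 4*15.999 = 140.691 g/mol.
Mass of Si per formula unit: 1 × 28.085 = 28.085 g.
Weight fraction Si = 28.085 / 140.691 = 0.1996.

19.96 weight percent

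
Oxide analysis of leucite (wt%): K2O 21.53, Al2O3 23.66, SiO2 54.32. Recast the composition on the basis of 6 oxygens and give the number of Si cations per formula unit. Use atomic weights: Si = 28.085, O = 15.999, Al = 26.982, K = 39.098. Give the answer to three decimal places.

K2O: 21.53/94.195 = 0.22857 mol → 0.45714 mol K, 0.22857 mol O.
Al2O3: 23.66/101.961 = 0.23205 mol → 0.46410 mol Al, 0.69615 mol O.
SiO2: 54.32/60.083 = 0.90408 mol → 0.90408 mol Si, 1.80816 mol O.
Total oxygen = 2.73288 mol. Normalization factor = 6/2.73288 = 2.19549.
Si per 6 O = 0.90408 × 2.19549 = 1.985.

1.985 Si apfu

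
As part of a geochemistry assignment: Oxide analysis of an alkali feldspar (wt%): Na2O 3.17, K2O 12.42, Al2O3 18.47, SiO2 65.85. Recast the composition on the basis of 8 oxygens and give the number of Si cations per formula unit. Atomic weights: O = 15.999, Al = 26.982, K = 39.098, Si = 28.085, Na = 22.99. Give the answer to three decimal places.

3.17 wt% Na2O ÷ 61.979 g/mol = 0.05115 mol, giving 0.10230 Na and 0.05115 O.
12.42 wt% K2O ÷ 94.195 g/mol = 0.13185 mol, giving 0.26370 K and 0.13185 O.
18.47 wt% Al2O3 ÷ 101.961 g/mol = 0.18115 mol, giving 0.36230 Al and 0.54345 O.
65.85 wt% SiO2 ÷ 60.083 g/mol = 1.09598 mol, giving 1.09598 Si and 2.19196 O.
Oxygen sums to 2.91841; scaling by 8/2.91841 = 2.74122 puts the formula on 8 O.
Si: 1.09598 × 2.74122 = 3.004 atoms per formula unit.

3.004 Si apfu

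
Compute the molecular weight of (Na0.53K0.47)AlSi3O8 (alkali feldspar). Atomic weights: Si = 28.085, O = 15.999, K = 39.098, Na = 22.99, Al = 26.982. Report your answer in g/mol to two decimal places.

M = 0.53·22.99 + 0.47·39.098 + 1·26.982 + 3·28.085 + 8·15.999

269.79 g/mol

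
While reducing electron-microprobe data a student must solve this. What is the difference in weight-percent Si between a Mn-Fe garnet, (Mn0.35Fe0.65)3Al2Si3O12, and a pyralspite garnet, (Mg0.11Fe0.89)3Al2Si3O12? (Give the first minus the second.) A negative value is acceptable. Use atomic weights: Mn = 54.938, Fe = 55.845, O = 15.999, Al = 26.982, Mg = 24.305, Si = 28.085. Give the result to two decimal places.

-0.33 percentage points

M((Mn0.35Fe0.65)3Al2Si3O12) = 496.790 g/mol, so wt% Si = 84.255/496.790 × 100 = 16.96%.
M((Mg0.11Fe0.89)3Al2Si3O12) = 487.334 g/mol, so wt% Si = 84.255/487.334 × 100 = 17.29%.
16.96 − 17.29 = -0.33 pp.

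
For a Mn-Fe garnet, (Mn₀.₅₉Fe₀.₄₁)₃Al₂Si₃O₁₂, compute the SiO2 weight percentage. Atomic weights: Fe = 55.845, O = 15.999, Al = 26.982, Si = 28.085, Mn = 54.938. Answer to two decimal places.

Formula mass = 496.137 g/mol.
3 Si → 3.0000 mol SiO2 per formula unit; M(SiO2) = 60.083, so SiO2 mass = 180.249 g.
180.249/496.137 × 100 = 36.33 wt%.

36.33 wt%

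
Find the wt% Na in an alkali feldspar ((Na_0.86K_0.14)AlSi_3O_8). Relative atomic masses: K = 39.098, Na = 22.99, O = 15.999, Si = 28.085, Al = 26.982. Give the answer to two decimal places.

Formula mass = 0.86·22.99 + 0.14·39.098 + 1·26.982 + 3·28.085 + 8·15.999 = 264.474 g/mol, of which 19.771 g is Na.
So Na makes up 19.771/264.474 = 0.0748 of the mass, i.e. 7.48%.

7.48 mass %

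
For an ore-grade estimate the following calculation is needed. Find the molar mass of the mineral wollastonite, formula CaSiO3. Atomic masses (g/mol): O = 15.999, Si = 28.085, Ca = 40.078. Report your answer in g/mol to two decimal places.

116.16 g/mol

M = 1×40.078 + 1×28.085 + 3×15.999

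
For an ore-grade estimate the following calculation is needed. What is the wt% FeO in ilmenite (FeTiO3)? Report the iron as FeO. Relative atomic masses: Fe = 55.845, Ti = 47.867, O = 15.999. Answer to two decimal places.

Formula mass = 151.709 g/mol.
1 Fe → 1.0000 mol FeO per formula unit; M(FeO) = 71.844, so FeO mass = 71.844 g.
71.844/151.709 × 100 = 47.36 wt%.

47.36 wt%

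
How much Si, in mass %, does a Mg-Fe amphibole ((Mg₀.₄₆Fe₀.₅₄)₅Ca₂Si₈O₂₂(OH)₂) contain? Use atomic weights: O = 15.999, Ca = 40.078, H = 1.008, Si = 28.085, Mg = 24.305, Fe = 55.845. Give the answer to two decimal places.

25.03 mass %

M((Mg₀.₄₆Fe₀.₅₄)₅Ca₂Si₈O₂₂(OH)₂) = 897.511 g/mol.
Si contributes 8 × 28.085 = 224.680 g per mole.
224.680/897.511 = 0.2503 → 25.03%.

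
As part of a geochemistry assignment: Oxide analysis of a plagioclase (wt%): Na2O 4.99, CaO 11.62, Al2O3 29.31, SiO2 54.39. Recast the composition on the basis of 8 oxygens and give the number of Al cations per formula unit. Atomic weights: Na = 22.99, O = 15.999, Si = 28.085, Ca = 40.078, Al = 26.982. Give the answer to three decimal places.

1.554 Al apfu

4.99 wt% Na2O ÷ 61.979 g/mol = 0.08051 mol, giving 0.16102 Na and 0.08051 O.
11.62 wt% CaO ÷ 56.077 g/mol = 0.20722 mol, giving 0.20722 Ca and 0.20722 O.
29.31 wt% Al2O3 ÷ 101.961 g/mol = 0.28746 mol, giving 0.57492 Al and 0.86238 O.
54.39 wt% SiO2 ÷ 60.083 g/mol = 0.90525 mol, giving 0.90525 Si and 1.81050 O.
Oxygen sums to 2.96061; scaling by 8/2.96061 = 2.70215 puts the formula on 8 O.
Al: 0.57492 × 2.70215 = 1.554 atoms per formula unit.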